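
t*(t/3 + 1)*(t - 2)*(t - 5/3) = t^4/3 - 2*t^3/9 - 23*t^2/9 + 10*t/3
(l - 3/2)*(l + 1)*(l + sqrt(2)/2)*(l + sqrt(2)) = l^4 - l^3/2 + 3*sqrt(2)*l^3/2 - 3*sqrt(2)*l^2/4 - l^2/2 - 9*sqrt(2)*l/4 - l/2 - 3/2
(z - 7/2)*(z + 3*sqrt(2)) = z^2 - 7*z/2 + 3*sqrt(2)*z - 21*sqrt(2)/2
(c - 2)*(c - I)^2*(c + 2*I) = c^4 - 2*c^3 + 3*c^2 - 6*c - 2*I*c + 4*I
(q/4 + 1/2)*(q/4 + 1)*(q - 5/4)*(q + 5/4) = q^4/16 + 3*q^3/8 + 103*q^2/256 - 75*q/128 - 25/32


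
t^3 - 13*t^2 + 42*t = t*(t - 7)*(t - 6)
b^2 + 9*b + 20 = (b + 4)*(b + 5)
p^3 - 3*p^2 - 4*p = p*(p - 4)*(p + 1)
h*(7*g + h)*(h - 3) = 7*g*h^2 - 21*g*h + h^3 - 3*h^2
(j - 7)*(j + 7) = j^2 - 49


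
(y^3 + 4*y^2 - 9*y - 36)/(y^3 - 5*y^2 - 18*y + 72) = (y + 3)/(y - 6)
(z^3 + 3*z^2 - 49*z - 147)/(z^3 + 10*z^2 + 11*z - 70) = (z^2 - 4*z - 21)/(z^2 + 3*z - 10)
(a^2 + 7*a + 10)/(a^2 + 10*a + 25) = (a + 2)/(a + 5)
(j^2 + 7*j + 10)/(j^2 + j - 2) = (j + 5)/(j - 1)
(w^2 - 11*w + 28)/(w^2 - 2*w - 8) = (w - 7)/(w + 2)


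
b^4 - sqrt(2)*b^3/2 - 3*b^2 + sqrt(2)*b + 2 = (b - sqrt(2))^2*(b + sqrt(2)/2)*(b + sqrt(2))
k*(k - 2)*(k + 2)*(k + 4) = k^4 + 4*k^3 - 4*k^2 - 16*k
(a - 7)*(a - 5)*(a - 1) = a^3 - 13*a^2 + 47*a - 35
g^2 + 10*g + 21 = (g + 3)*(g + 7)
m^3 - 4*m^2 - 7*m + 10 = (m - 5)*(m - 1)*(m + 2)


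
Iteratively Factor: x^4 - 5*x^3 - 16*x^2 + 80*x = (x)*(x^3 - 5*x^2 - 16*x + 80) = x*(x - 5)*(x^2 - 16) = x*(x - 5)*(x - 4)*(x + 4)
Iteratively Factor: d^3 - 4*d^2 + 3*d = (d)*(d^2 - 4*d + 3) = d*(d - 3)*(d - 1)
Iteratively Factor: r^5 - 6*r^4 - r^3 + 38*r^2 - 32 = (r - 4)*(r^4 - 2*r^3 - 9*r^2 + 2*r + 8) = (r - 4)^2*(r^3 + 2*r^2 - r - 2) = (r - 4)^2*(r - 1)*(r^2 + 3*r + 2) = (r - 4)^2*(r - 1)*(r + 2)*(r + 1)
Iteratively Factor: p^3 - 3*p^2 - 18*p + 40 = (p - 5)*(p^2 + 2*p - 8) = (p - 5)*(p - 2)*(p + 4)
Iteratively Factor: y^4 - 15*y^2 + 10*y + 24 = (y - 2)*(y^3 + 2*y^2 - 11*y - 12) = (y - 2)*(y + 4)*(y^2 - 2*y - 3) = (y - 3)*(y - 2)*(y + 4)*(y + 1)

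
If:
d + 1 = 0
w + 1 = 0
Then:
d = -1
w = -1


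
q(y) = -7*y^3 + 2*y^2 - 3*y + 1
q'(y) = -21*y^2 + 4*y - 3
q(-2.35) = 109.94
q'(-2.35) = -128.37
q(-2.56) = 139.23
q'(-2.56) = -150.87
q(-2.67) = 156.51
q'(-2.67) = -163.39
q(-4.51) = 697.35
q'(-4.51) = -448.18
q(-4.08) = 521.95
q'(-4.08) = -368.89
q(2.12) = -63.07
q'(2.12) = -88.90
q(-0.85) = 9.29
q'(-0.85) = -21.57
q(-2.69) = 159.80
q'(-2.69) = -165.72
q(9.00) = -4967.00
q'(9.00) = -1668.00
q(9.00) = -4967.00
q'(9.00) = -1668.00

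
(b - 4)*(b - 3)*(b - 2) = b^3 - 9*b^2 + 26*b - 24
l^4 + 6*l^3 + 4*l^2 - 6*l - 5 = (l - 1)*(l + 1)^2*(l + 5)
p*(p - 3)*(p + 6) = p^3 + 3*p^2 - 18*p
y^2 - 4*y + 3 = (y - 3)*(y - 1)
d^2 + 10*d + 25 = (d + 5)^2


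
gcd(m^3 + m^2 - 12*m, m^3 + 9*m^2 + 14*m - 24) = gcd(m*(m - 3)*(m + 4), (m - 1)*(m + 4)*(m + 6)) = m + 4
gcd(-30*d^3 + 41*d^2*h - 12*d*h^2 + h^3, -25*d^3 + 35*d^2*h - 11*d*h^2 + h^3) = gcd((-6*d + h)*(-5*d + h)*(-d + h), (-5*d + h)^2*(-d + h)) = 5*d^2 - 6*d*h + h^2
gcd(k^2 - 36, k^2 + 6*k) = k + 6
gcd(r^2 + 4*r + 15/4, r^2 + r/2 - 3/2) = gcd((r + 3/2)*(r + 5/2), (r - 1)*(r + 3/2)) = r + 3/2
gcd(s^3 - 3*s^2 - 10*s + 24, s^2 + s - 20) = s - 4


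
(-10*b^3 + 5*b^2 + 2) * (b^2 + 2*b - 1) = -10*b^5 - 15*b^4 + 20*b^3 - 3*b^2 + 4*b - 2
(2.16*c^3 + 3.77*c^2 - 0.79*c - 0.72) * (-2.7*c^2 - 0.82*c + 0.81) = -5.832*c^5 - 11.9502*c^4 + 0.791200000000001*c^3 + 5.6455*c^2 - 0.0495000000000001*c - 0.5832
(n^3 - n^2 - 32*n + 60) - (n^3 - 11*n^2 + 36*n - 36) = 10*n^2 - 68*n + 96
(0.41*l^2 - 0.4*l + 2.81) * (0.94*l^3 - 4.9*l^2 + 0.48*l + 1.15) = 0.3854*l^5 - 2.385*l^4 + 4.7982*l^3 - 13.4895*l^2 + 0.8888*l + 3.2315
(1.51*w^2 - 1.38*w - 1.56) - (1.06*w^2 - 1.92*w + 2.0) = 0.45*w^2 + 0.54*w - 3.56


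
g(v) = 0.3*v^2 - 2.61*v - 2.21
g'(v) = 0.6*v - 2.61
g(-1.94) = 3.98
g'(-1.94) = -3.77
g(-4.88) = 17.67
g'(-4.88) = -5.54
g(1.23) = -4.97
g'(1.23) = -1.87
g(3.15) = -7.45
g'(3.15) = -0.72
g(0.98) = -4.48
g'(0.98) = -2.02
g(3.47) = -7.65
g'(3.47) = -0.53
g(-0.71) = -0.21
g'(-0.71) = -3.04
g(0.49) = -3.42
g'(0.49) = -2.32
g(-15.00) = 104.44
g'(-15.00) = -11.61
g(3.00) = -7.34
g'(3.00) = -0.81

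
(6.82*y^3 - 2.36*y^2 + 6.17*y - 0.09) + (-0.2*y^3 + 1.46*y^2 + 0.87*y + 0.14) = 6.62*y^3 - 0.9*y^2 + 7.04*y + 0.05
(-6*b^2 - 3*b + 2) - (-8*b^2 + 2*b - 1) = 2*b^2 - 5*b + 3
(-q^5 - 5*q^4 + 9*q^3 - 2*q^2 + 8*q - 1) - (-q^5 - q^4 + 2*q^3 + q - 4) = -4*q^4 + 7*q^3 - 2*q^2 + 7*q + 3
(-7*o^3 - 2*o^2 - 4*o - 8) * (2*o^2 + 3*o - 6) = -14*o^5 - 25*o^4 + 28*o^3 - 16*o^2 + 48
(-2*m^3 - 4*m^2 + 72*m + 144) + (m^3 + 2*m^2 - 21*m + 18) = -m^3 - 2*m^2 + 51*m + 162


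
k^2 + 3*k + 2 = (k + 1)*(k + 2)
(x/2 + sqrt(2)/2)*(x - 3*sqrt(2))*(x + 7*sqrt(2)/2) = x^3/2 + 3*sqrt(2)*x^2/4 - 10*x - 21*sqrt(2)/2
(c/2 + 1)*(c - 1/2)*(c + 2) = c^3/2 + 7*c^2/4 + c - 1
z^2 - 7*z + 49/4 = (z - 7/2)^2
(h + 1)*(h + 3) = h^2 + 4*h + 3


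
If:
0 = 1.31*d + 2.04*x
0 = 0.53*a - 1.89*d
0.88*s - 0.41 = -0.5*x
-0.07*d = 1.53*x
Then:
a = 0.00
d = 0.00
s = 0.47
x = 0.00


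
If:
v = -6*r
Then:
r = -v/6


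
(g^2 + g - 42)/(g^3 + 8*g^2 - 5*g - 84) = (g - 6)/(g^2 + g - 12)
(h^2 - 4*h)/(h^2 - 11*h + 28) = h/(h - 7)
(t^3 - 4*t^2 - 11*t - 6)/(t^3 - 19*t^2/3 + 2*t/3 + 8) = 3*(t + 1)/(3*t - 4)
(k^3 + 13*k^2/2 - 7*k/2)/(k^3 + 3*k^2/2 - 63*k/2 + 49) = k*(2*k - 1)/(2*k^2 - 11*k + 14)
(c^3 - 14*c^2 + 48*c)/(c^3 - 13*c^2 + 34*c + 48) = c/(c + 1)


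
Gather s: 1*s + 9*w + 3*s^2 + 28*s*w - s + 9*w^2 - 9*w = 3*s^2 + 28*s*w + 9*w^2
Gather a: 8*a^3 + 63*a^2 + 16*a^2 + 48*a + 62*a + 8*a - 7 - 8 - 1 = 8*a^3 + 79*a^2 + 118*a - 16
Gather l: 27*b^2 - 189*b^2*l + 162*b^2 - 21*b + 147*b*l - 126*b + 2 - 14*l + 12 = 189*b^2 - 147*b + l*(-189*b^2 + 147*b - 14) + 14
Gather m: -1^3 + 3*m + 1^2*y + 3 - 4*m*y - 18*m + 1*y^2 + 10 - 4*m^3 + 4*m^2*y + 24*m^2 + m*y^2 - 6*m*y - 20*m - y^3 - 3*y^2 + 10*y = -4*m^3 + m^2*(4*y + 24) + m*(y^2 - 10*y - 35) - y^3 - 2*y^2 + 11*y + 12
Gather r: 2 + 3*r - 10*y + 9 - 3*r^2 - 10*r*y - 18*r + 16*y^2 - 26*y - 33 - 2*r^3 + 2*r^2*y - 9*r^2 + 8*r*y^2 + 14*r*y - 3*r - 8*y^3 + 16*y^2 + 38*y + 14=-2*r^3 + r^2*(2*y - 12) + r*(8*y^2 + 4*y - 18) - 8*y^3 + 32*y^2 + 2*y - 8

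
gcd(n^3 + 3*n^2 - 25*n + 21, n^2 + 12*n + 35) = n + 7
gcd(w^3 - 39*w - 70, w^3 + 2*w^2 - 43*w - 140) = w^2 - 2*w - 35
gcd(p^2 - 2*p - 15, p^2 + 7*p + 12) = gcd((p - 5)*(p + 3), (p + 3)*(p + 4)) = p + 3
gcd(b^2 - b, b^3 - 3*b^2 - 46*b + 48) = b - 1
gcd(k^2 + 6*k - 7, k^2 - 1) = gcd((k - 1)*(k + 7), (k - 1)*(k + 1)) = k - 1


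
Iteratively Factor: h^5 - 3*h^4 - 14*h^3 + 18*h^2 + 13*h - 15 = (h + 3)*(h^4 - 6*h^3 + 4*h^2 + 6*h - 5) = (h - 1)*(h + 3)*(h^3 - 5*h^2 - h + 5) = (h - 1)^2*(h + 3)*(h^2 - 4*h - 5) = (h - 1)^2*(h + 1)*(h + 3)*(h - 5)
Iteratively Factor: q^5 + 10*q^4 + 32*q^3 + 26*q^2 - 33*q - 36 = (q + 3)*(q^4 + 7*q^3 + 11*q^2 - 7*q - 12) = (q + 3)*(q + 4)*(q^3 + 3*q^2 - q - 3) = (q + 3)^2*(q + 4)*(q^2 - 1) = (q - 1)*(q + 3)^2*(q + 4)*(q + 1)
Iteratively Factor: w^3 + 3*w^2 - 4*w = (w)*(w^2 + 3*w - 4) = w*(w - 1)*(w + 4)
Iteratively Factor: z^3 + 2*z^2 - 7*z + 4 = (z - 1)*(z^2 + 3*z - 4) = (z - 1)^2*(z + 4)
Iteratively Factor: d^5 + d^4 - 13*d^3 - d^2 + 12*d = (d - 1)*(d^4 + 2*d^3 - 11*d^2 - 12*d) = (d - 1)*(d + 4)*(d^3 - 2*d^2 - 3*d) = d*(d - 1)*(d + 4)*(d^2 - 2*d - 3) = d*(d - 3)*(d - 1)*(d + 4)*(d + 1)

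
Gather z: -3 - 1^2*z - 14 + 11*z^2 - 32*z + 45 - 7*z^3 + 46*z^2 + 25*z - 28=-7*z^3 + 57*z^2 - 8*z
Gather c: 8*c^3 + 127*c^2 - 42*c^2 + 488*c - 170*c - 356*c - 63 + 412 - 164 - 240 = 8*c^3 + 85*c^2 - 38*c - 55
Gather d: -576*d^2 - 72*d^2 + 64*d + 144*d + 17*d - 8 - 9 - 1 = -648*d^2 + 225*d - 18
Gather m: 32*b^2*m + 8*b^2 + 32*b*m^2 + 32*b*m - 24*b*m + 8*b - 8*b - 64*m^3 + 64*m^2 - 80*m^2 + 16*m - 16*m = 8*b^2 - 64*m^3 + m^2*(32*b - 16) + m*(32*b^2 + 8*b)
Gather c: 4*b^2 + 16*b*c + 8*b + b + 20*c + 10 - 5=4*b^2 + 9*b + c*(16*b + 20) + 5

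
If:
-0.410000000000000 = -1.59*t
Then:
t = 0.26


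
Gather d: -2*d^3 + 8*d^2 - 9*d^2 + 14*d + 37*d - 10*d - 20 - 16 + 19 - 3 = -2*d^3 - d^2 + 41*d - 20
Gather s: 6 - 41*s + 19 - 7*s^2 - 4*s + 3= -7*s^2 - 45*s + 28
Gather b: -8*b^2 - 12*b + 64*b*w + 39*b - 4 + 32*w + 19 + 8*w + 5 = -8*b^2 + b*(64*w + 27) + 40*w + 20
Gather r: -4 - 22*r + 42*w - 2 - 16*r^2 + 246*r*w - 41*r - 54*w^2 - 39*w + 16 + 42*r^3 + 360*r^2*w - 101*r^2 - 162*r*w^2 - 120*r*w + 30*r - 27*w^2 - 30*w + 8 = 42*r^3 + r^2*(360*w - 117) + r*(-162*w^2 + 126*w - 33) - 81*w^2 - 27*w + 18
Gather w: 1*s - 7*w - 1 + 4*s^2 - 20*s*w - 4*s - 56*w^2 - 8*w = 4*s^2 - 3*s - 56*w^2 + w*(-20*s - 15) - 1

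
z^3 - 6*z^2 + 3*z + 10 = (z - 5)*(z - 2)*(z + 1)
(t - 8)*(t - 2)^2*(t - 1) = t^4 - 13*t^3 + 48*t^2 - 68*t + 32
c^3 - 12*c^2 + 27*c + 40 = (c - 8)*(c - 5)*(c + 1)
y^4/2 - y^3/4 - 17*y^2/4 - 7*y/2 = y*(y/2 + 1)*(y - 7/2)*(y + 1)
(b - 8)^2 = b^2 - 16*b + 64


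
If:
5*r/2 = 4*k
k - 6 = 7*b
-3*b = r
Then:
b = -48/71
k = 90/71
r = 144/71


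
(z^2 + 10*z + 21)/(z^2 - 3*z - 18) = (z + 7)/(z - 6)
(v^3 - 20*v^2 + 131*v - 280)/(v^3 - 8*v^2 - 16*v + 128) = (v^2 - 12*v + 35)/(v^2 - 16)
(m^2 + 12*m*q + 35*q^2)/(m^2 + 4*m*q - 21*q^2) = (-m - 5*q)/(-m + 3*q)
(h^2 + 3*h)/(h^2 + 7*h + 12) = h/(h + 4)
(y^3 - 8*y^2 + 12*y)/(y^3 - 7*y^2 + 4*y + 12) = y/(y + 1)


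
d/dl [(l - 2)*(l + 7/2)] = 2*l + 3/2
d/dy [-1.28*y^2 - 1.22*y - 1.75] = -2.56*y - 1.22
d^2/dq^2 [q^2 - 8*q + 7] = 2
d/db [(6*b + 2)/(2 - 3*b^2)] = 6*(3*b^2 + 2*b + 2)/(9*b^4 - 12*b^2 + 4)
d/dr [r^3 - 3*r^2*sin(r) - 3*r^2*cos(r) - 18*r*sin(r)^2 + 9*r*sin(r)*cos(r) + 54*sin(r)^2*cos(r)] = -3*sqrt(2)*r^2*cos(r + pi/4) + 3*r^2 - 18*r*sin(2*r) - 6*sqrt(2)*r*sin(r + pi/4) + 9*r*cos(2*r) - 27*sin(r)/2 + 9*sin(2*r)/2 + 81*sin(3*r)/2 + 9*cos(2*r) - 9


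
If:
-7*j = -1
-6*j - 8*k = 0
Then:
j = 1/7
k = -3/28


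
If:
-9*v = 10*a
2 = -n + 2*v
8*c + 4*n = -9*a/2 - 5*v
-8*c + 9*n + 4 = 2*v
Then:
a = -396/499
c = 27/1996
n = -118/499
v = 440/499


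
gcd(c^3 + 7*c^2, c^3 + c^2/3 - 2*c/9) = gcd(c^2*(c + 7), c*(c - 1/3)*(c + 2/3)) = c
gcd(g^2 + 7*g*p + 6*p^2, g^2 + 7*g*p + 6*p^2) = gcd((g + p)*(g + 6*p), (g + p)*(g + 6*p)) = g^2 + 7*g*p + 6*p^2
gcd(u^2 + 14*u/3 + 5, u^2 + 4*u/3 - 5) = u + 3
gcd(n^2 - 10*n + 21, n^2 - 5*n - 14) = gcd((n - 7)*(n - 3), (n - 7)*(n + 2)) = n - 7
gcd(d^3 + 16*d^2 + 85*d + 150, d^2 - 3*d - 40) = d + 5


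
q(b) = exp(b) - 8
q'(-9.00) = 0.00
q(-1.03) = -7.64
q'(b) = exp(b)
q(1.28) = -4.40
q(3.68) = 31.65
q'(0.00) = 1.00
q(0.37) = -6.55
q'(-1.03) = 0.36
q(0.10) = -6.89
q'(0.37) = 1.45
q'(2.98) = 19.69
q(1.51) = -3.47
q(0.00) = -7.00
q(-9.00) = -8.00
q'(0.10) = 1.11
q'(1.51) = 4.53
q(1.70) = -2.53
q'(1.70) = 5.47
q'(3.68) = 39.65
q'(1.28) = 3.60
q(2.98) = 11.69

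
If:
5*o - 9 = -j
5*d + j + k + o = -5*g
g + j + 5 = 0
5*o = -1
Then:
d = 326/25 - k/5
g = -15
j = 10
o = -1/5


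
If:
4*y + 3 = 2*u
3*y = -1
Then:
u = 5/6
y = -1/3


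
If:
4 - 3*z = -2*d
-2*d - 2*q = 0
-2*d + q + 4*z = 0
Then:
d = 16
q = -16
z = 12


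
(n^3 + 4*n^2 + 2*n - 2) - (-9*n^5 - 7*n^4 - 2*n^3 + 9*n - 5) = 9*n^5 + 7*n^4 + 3*n^3 + 4*n^2 - 7*n + 3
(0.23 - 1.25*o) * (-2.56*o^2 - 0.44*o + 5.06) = 3.2*o^3 - 0.0387999999999999*o^2 - 6.4262*o + 1.1638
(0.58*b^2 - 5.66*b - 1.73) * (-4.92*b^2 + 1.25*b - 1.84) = -2.8536*b^4 + 28.5722*b^3 + 0.3694*b^2 + 8.2519*b + 3.1832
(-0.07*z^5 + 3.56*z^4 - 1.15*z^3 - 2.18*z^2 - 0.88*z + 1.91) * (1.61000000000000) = -0.1127*z^5 + 5.7316*z^4 - 1.8515*z^3 - 3.5098*z^2 - 1.4168*z + 3.0751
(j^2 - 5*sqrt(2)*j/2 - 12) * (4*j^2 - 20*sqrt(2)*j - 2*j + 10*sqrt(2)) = 4*j^4 - 30*sqrt(2)*j^3 - 2*j^3 + 15*sqrt(2)*j^2 + 52*j^2 - 26*j + 240*sqrt(2)*j - 120*sqrt(2)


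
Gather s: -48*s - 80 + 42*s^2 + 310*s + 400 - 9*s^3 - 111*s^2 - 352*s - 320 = -9*s^3 - 69*s^2 - 90*s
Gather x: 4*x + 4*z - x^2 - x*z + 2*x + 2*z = -x^2 + x*(6 - z) + 6*z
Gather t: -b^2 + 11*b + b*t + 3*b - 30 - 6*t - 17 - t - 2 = -b^2 + 14*b + t*(b - 7) - 49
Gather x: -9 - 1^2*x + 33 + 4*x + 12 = 3*x + 36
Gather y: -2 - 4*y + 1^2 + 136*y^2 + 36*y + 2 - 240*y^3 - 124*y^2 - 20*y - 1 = -240*y^3 + 12*y^2 + 12*y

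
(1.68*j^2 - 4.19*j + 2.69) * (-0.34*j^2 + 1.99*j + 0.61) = -0.5712*j^4 + 4.7678*j^3 - 8.2279*j^2 + 2.7972*j + 1.6409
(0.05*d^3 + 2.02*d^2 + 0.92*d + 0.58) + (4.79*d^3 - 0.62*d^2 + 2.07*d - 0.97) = 4.84*d^3 + 1.4*d^2 + 2.99*d - 0.39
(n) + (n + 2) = 2*n + 2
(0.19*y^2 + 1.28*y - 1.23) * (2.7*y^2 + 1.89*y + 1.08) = 0.513*y^4 + 3.8151*y^3 - 0.6966*y^2 - 0.9423*y - 1.3284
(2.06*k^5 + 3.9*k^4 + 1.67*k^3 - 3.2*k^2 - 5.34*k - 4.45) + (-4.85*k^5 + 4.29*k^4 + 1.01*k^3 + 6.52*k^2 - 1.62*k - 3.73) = -2.79*k^5 + 8.19*k^4 + 2.68*k^3 + 3.32*k^2 - 6.96*k - 8.18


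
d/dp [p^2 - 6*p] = 2*p - 6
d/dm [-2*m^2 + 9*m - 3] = 9 - 4*m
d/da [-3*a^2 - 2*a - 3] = -6*a - 2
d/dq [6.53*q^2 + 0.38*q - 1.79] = 13.06*q + 0.38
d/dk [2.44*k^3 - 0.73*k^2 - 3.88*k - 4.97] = 7.32*k^2 - 1.46*k - 3.88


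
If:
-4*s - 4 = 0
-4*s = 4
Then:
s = -1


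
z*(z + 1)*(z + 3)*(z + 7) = z^4 + 11*z^3 + 31*z^2 + 21*z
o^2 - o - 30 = (o - 6)*(o + 5)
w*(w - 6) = w^2 - 6*w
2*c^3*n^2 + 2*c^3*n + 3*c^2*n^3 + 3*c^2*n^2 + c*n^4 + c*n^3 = n*(c + n)*(2*c + n)*(c*n + c)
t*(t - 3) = t^2 - 3*t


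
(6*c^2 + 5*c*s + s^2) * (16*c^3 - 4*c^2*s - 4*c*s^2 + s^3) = 96*c^5 + 56*c^4*s - 28*c^3*s^2 - 18*c^2*s^3 + c*s^4 + s^5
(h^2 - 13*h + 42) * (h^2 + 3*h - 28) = h^4 - 10*h^3 - 25*h^2 + 490*h - 1176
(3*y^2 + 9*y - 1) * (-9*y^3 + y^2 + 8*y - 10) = -27*y^5 - 78*y^4 + 42*y^3 + 41*y^2 - 98*y + 10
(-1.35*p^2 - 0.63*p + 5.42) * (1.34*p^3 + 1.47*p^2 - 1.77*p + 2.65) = -1.809*p^5 - 2.8287*p^4 + 8.7262*p^3 + 5.505*p^2 - 11.2629*p + 14.363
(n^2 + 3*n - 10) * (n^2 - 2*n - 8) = n^4 + n^3 - 24*n^2 - 4*n + 80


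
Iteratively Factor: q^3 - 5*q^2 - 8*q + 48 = (q - 4)*(q^2 - q - 12) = (q - 4)*(q + 3)*(q - 4)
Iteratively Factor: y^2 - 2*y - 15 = (y + 3)*(y - 5)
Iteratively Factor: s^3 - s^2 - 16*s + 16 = (s - 4)*(s^2 + 3*s - 4) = (s - 4)*(s + 4)*(s - 1)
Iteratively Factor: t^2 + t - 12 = (t - 3)*(t + 4)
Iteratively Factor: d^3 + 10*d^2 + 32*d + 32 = (d + 4)*(d^2 + 6*d + 8) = (d + 2)*(d + 4)*(d + 4)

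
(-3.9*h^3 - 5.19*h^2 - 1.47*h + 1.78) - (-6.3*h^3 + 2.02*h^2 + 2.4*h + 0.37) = 2.4*h^3 - 7.21*h^2 - 3.87*h + 1.41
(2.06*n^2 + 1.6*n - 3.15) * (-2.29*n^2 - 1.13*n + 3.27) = -4.7174*n^4 - 5.9918*n^3 + 12.1417*n^2 + 8.7915*n - 10.3005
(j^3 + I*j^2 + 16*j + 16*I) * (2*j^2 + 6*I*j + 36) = 2*j^5 + 8*I*j^4 + 62*j^3 + 164*I*j^2 + 480*j + 576*I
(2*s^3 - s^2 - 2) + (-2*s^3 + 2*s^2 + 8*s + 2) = s^2 + 8*s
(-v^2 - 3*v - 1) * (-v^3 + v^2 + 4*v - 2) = v^5 + 2*v^4 - 6*v^3 - 11*v^2 + 2*v + 2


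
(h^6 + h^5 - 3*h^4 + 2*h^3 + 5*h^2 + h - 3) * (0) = 0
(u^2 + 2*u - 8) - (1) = u^2 + 2*u - 9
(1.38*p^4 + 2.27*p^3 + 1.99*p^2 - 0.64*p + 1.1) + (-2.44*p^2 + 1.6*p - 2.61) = 1.38*p^4 + 2.27*p^3 - 0.45*p^2 + 0.96*p - 1.51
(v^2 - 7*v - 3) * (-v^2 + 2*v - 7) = -v^4 + 9*v^3 - 18*v^2 + 43*v + 21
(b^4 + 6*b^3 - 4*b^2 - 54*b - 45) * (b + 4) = b^5 + 10*b^4 + 20*b^3 - 70*b^2 - 261*b - 180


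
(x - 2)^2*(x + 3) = x^3 - x^2 - 8*x + 12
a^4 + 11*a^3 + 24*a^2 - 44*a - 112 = (a - 2)*(a + 2)*(a + 4)*(a + 7)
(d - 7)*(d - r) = d^2 - d*r - 7*d + 7*r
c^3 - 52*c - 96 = (c - 8)*(c + 2)*(c + 6)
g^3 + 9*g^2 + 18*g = g*(g + 3)*(g + 6)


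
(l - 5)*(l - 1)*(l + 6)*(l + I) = l^4 + I*l^3 - 31*l^2 + 30*l - 31*I*l + 30*I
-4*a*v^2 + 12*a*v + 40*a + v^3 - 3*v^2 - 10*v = (-4*a + v)*(v - 5)*(v + 2)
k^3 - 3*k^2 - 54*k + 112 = (k - 8)*(k - 2)*(k + 7)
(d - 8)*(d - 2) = d^2 - 10*d + 16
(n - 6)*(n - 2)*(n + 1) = n^3 - 7*n^2 + 4*n + 12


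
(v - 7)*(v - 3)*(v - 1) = v^3 - 11*v^2 + 31*v - 21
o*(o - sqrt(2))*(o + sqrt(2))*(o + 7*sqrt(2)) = o^4 + 7*sqrt(2)*o^3 - 2*o^2 - 14*sqrt(2)*o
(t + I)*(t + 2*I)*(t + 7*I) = t^3 + 10*I*t^2 - 23*t - 14*I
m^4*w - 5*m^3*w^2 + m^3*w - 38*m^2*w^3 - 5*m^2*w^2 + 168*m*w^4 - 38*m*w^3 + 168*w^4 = (m - 7*w)*(m - 4*w)*(m + 6*w)*(m*w + w)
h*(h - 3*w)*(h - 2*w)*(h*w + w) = h^4*w - 5*h^3*w^2 + h^3*w + 6*h^2*w^3 - 5*h^2*w^2 + 6*h*w^3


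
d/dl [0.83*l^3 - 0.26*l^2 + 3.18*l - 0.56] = 2.49*l^2 - 0.52*l + 3.18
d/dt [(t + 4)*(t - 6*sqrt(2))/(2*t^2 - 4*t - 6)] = (-(t - 1)*(t + 4)*(t - 6*sqrt(2)) + (-t - 2 + 3*sqrt(2))*(-t^2 + 2*t + 3))/(-t^2 + 2*t + 3)^2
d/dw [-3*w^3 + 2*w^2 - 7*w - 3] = -9*w^2 + 4*w - 7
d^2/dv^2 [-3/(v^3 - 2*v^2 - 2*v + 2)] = 6*((3*v - 2)*(v^3 - 2*v^2 - 2*v + 2) - (-3*v^2 + 4*v + 2)^2)/(v^3 - 2*v^2 - 2*v + 2)^3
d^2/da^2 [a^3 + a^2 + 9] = 6*a + 2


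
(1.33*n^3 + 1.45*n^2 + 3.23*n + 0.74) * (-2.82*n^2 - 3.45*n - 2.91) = -3.7506*n^5 - 8.6775*n^4 - 17.9814*n^3 - 17.4498*n^2 - 11.9523*n - 2.1534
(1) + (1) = 2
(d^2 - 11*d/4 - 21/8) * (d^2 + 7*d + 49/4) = d^4 + 17*d^3/4 - 77*d^2/8 - 833*d/16 - 1029/32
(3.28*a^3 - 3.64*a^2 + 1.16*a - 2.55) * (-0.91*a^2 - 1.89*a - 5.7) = -2.9848*a^5 - 2.8868*a^4 - 12.872*a^3 + 20.8761*a^2 - 1.7925*a + 14.535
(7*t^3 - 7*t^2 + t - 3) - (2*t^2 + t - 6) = 7*t^3 - 9*t^2 + 3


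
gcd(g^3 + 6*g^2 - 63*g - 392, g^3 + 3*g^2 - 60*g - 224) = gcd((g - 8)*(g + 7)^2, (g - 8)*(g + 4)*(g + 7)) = g^2 - g - 56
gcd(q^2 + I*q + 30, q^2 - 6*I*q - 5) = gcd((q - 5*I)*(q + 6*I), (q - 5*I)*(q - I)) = q - 5*I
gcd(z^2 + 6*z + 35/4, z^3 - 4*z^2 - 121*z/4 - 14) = z + 7/2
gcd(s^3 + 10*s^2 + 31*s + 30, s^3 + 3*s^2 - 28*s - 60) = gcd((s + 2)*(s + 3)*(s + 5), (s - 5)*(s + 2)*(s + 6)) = s + 2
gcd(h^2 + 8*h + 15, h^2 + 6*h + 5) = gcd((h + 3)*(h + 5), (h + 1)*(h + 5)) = h + 5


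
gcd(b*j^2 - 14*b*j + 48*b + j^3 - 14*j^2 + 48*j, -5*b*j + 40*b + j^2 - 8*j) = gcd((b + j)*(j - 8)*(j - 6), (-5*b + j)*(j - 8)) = j - 8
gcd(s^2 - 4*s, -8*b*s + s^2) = s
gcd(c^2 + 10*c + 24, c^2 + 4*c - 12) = c + 6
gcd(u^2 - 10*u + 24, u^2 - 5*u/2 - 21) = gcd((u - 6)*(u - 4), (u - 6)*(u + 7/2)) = u - 6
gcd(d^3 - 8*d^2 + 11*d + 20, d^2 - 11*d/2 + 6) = d - 4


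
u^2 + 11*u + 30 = (u + 5)*(u + 6)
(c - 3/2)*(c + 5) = c^2 + 7*c/2 - 15/2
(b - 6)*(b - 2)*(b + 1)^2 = b^4 - 6*b^3 - 3*b^2 + 16*b + 12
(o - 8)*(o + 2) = o^2 - 6*o - 16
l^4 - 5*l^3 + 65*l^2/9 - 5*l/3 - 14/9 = (l - 7/3)*(l - 2)*(l - 1)*(l + 1/3)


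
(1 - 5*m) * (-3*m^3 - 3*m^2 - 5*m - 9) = 15*m^4 + 12*m^3 + 22*m^2 + 40*m - 9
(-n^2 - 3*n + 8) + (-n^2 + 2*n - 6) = -2*n^2 - n + 2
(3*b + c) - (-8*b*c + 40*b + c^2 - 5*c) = 8*b*c - 37*b - c^2 + 6*c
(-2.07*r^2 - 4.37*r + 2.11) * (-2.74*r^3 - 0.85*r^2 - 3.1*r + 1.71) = 5.6718*r^5 + 13.7333*r^4 + 4.3501*r^3 + 8.2138*r^2 - 14.0137*r + 3.6081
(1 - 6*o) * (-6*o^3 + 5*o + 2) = 36*o^4 - 6*o^3 - 30*o^2 - 7*o + 2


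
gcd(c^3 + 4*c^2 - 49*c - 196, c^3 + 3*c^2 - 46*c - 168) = c^2 - 3*c - 28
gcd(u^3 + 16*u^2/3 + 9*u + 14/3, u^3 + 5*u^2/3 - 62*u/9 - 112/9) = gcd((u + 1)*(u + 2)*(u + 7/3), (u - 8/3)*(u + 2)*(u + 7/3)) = u^2 + 13*u/3 + 14/3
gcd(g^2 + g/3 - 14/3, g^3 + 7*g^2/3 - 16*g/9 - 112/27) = g + 7/3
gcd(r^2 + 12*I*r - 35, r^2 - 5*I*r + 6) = 1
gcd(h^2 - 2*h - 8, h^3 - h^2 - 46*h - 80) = h + 2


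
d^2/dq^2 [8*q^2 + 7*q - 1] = 16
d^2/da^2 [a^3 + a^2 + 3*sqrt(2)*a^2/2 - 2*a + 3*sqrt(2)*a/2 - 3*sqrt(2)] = 6*a + 2 + 3*sqrt(2)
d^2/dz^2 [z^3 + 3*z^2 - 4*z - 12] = 6*z + 6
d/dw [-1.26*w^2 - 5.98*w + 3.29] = -2.52*w - 5.98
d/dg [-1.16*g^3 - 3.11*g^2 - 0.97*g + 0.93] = -3.48*g^2 - 6.22*g - 0.97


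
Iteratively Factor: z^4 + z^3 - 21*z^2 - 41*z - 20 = (z + 4)*(z^3 - 3*z^2 - 9*z - 5) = (z + 1)*(z + 4)*(z^2 - 4*z - 5) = (z + 1)^2*(z + 4)*(z - 5)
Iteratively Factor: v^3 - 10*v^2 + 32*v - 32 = (v - 4)*(v^2 - 6*v + 8) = (v - 4)^2*(v - 2)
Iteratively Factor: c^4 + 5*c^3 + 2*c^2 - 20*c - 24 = (c - 2)*(c^3 + 7*c^2 + 16*c + 12) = (c - 2)*(c + 3)*(c^2 + 4*c + 4) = (c - 2)*(c + 2)*(c + 3)*(c + 2)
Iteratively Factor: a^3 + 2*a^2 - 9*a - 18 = (a + 3)*(a^2 - a - 6) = (a + 2)*(a + 3)*(a - 3)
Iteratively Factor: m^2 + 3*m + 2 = (m + 2)*(m + 1)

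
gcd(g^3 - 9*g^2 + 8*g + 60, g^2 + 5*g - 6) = 1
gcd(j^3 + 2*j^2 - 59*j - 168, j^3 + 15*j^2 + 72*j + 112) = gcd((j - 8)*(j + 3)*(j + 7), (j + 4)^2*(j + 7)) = j + 7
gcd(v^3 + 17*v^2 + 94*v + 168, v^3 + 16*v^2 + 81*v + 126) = v^2 + 13*v + 42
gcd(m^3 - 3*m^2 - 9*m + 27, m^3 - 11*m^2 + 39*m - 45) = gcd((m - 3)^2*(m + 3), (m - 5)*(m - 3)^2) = m^2 - 6*m + 9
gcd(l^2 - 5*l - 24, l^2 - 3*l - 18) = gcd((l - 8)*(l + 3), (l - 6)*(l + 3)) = l + 3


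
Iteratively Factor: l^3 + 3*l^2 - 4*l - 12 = (l + 3)*(l^2 - 4) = (l + 2)*(l + 3)*(l - 2)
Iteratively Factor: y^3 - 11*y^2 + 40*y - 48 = (y - 4)*(y^2 - 7*y + 12) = (y - 4)^2*(y - 3)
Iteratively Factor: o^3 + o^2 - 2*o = (o - 1)*(o^2 + 2*o) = (o - 1)*(o + 2)*(o)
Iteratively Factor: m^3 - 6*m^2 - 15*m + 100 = (m - 5)*(m^2 - m - 20) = (m - 5)^2*(m + 4)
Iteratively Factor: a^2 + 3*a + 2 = (a + 2)*(a + 1)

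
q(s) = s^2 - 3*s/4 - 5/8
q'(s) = 2*s - 3/4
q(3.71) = 10.36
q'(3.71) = 6.67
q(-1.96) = 4.69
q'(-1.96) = -4.67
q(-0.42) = -0.13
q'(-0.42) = -1.59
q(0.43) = -0.76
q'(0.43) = 0.11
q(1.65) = 0.86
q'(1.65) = 2.55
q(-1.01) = 1.15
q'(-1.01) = -2.77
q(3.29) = 7.73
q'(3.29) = 5.83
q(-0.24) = -0.39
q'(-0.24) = -1.23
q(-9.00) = 87.12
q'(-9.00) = -18.75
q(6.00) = 30.88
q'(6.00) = 11.25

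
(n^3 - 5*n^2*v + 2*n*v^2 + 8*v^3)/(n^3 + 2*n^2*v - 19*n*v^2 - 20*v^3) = (n - 2*v)/(n + 5*v)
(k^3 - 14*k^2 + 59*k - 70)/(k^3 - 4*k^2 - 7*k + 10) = (k^2 - 9*k + 14)/(k^2 + k - 2)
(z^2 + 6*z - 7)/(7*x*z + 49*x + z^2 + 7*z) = (z - 1)/(7*x + z)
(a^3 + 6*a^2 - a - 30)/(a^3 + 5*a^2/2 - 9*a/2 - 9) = 2*(a + 5)/(2*a + 3)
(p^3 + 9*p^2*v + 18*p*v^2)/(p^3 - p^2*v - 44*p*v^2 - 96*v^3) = p*(p + 6*v)/(p^2 - 4*p*v - 32*v^2)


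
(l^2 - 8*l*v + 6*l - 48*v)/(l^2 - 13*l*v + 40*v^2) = (-l - 6)/(-l + 5*v)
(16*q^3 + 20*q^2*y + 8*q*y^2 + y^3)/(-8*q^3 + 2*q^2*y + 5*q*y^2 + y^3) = (2*q + y)/(-q + y)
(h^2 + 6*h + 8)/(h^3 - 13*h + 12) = (h + 2)/(h^2 - 4*h + 3)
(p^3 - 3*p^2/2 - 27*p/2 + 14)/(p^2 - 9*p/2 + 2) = (2*p^2 + 5*p - 7)/(2*p - 1)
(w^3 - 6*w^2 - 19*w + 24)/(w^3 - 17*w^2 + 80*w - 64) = (w + 3)/(w - 8)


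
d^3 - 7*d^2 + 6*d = d*(d - 6)*(d - 1)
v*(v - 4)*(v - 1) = v^3 - 5*v^2 + 4*v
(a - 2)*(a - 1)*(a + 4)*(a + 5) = a^4 + 6*a^3 - 5*a^2 - 42*a + 40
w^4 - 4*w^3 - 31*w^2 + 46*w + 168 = (w - 7)*(w - 3)*(w + 2)*(w + 4)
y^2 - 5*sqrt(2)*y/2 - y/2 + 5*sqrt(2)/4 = (y - 1/2)*(y - 5*sqrt(2)/2)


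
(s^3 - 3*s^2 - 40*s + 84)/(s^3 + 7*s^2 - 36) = (s - 7)/(s + 3)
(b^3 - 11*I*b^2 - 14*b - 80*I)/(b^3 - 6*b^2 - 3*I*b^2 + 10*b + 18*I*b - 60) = (b - 8*I)/(b - 6)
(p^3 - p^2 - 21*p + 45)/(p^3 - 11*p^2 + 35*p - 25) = (p^3 - p^2 - 21*p + 45)/(p^3 - 11*p^2 + 35*p - 25)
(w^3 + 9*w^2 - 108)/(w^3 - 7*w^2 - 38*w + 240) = (w^2 + 3*w - 18)/(w^2 - 13*w + 40)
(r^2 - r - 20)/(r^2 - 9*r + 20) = (r + 4)/(r - 4)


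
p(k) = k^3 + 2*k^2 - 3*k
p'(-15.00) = 612.00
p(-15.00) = -2880.00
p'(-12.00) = 381.00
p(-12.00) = -1404.00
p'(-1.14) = -3.66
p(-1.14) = 4.54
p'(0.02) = -2.92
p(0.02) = -0.06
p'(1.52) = 10.01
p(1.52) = 3.57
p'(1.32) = 7.51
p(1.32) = 1.82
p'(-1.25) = -3.31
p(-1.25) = 4.92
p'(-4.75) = 45.69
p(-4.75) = -47.80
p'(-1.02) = -3.96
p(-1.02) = 4.08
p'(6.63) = 155.39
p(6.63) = 359.46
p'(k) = 3*k^2 + 4*k - 3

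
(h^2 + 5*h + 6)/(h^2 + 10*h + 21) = (h + 2)/(h + 7)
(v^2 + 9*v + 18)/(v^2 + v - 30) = (v + 3)/(v - 5)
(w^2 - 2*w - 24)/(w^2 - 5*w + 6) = (w^2 - 2*w - 24)/(w^2 - 5*w + 6)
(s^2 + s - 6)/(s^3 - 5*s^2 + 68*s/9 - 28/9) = 9*(s + 3)/(9*s^2 - 27*s + 14)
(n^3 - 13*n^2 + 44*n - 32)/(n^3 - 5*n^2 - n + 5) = (n^2 - 12*n + 32)/(n^2 - 4*n - 5)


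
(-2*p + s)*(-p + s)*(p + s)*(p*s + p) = 2*p^4*s + 2*p^4 - p^3*s^2 - p^3*s - 2*p^2*s^3 - 2*p^2*s^2 + p*s^4 + p*s^3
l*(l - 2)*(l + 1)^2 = l^4 - 3*l^2 - 2*l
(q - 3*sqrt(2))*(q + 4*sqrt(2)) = q^2 + sqrt(2)*q - 24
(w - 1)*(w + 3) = w^2 + 2*w - 3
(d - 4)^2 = d^2 - 8*d + 16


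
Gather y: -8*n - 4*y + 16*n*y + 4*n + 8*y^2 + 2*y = -4*n + 8*y^2 + y*(16*n - 2)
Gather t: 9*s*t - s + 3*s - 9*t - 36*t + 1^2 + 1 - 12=2*s + t*(9*s - 45) - 10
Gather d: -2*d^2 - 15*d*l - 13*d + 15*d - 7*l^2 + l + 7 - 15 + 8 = -2*d^2 + d*(2 - 15*l) - 7*l^2 + l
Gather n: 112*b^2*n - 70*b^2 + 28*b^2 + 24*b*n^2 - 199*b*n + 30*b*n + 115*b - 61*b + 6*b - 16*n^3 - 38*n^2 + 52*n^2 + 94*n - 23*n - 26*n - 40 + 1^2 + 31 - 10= -42*b^2 + 60*b - 16*n^3 + n^2*(24*b + 14) + n*(112*b^2 - 169*b + 45) - 18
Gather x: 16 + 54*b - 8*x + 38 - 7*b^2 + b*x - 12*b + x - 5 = -7*b^2 + 42*b + x*(b - 7) + 49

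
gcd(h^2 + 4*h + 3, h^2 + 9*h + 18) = h + 3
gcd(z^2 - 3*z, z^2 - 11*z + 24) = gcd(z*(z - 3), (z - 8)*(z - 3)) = z - 3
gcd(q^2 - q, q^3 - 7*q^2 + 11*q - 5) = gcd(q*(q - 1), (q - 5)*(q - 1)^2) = q - 1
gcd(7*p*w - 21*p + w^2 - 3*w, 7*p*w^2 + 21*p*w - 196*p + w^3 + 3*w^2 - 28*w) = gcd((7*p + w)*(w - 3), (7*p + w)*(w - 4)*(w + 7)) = 7*p + w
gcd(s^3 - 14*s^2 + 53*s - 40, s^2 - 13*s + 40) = s^2 - 13*s + 40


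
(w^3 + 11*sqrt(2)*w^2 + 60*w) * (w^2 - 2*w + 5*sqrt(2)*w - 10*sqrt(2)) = w^5 - 2*w^4 + 16*sqrt(2)*w^4 - 32*sqrt(2)*w^3 + 170*w^3 - 340*w^2 + 300*sqrt(2)*w^2 - 600*sqrt(2)*w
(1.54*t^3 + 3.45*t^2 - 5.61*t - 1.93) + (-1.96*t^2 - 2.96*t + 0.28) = 1.54*t^3 + 1.49*t^2 - 8.57*t - 1.65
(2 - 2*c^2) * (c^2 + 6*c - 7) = -2*c^4 - 12*c^3 + 16*c^2 + 12*c - 14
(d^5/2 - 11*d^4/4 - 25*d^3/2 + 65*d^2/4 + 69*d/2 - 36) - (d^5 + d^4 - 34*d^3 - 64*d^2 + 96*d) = -d^5/2 - 15*d^4/4 + 43*d^3/2 + 321*d^2/4 - 123*d/2 - 36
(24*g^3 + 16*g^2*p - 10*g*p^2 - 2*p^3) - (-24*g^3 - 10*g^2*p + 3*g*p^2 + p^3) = 48*g^3 + 26*g^2*p - 13*g*p^2 - 3*p^3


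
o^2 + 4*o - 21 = (o - 3)*(o + 7)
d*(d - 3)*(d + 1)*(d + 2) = d^4 - 7*d^2 - 6*d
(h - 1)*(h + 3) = h^2 + 2*h - 3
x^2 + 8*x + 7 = (x + 1)*(x + 7)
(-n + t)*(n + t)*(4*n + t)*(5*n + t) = -20*n^4 - 9*n^3*t + 19*n^2*t^2 + 9*n*t^3 + t^4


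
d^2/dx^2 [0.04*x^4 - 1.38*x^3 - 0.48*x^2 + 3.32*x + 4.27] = 0.48*x^2 - 8.28*x - 0.96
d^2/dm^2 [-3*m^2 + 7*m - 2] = -6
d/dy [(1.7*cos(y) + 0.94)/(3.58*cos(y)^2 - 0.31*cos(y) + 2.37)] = (6.086*cos(y)^2 + 6.7304*cos(y) - 4.3204)*sin(y)/(12.8164*cos(y)^4 - 2.2196*cos(y)^3 + 17.0653*cos(y)^2 - 1.4694*cos(y) + 5.6169)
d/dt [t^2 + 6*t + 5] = 2*t + 6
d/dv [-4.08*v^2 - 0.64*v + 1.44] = -8.16*v - 0.64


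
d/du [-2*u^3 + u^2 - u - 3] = -6*u^2 + 2*u - 1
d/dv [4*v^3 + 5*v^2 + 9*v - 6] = 12*v^2 + 10*v + 9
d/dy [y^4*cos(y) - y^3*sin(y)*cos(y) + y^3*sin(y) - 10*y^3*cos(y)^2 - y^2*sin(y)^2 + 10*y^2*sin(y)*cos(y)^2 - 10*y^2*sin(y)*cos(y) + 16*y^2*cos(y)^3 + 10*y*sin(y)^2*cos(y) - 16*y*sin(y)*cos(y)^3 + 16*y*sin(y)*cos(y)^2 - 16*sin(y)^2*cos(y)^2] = -y^4*sin(y) + 10*y^3*sin(2*y) + 5*y^3*cos(y) - y^3*cos(2*y) - 9*y^2*sin(y) - 5*y^2*sin(2*y)/2 - 12*y^2*sin(3*y) + 5*y^2*cos(y)/2 - 25*y^2*cos(2*y) + 15*y^2*cos(3*y)/2 - 15*y^2 + 5*y*sin(y)/2 - 10*y*sin(2*y) + 25*y*sin(3*y)/2 + 28*y*cos(y) - 16*y*cos(2*y)^2 - 7*y*cos(2*y) + 20*y*cos(3*y) + 7*y + 4*sin(y) - 4*sin(2*y) + 4*sin(3*y) - 10*sin(4*y) + 5*cos(y)/2 - 5*cos(3*y)/2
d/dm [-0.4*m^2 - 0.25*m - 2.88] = -0.8*m - 0.25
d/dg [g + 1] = 1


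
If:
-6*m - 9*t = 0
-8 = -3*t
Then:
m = -4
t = 8/3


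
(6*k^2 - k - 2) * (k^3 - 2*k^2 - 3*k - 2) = 6*k^5 - 13*k^4 - 18*k^3 - 5*k^2 + 8*k + 4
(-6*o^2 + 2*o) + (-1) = -6*o^2 + 2*o - 1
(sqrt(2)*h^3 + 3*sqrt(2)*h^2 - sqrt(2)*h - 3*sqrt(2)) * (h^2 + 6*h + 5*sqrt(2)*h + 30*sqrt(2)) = sqrt(2)*h^5 + 10*h^4 + 9*sqrt(2)*h^4 + 17*sqrt(2)*h^3 + 90*h^3 - 9*sqrt(2)*h^2 + 170*h^2 - 90*h - 18*sqrt(2)*h - 180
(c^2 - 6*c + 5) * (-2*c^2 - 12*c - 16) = -2*c^4 + 46*c^2 + 36*c - 80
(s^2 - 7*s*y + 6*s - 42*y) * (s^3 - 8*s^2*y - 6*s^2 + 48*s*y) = s^5 - 15*s^4*y + 56*s^3*y^2 - 36*s^3 + 540*s^2*y - 2016*s*y^2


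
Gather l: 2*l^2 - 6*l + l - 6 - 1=2*l^2 - 5*l - 7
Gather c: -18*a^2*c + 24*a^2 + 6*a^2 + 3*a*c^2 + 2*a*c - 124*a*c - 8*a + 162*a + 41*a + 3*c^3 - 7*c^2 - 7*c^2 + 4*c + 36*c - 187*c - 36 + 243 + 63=30*a^2 + 195*a + 3*c^3 + c^2*(3*a - 14) + c*(-18*a^2 - 122*a - 147) + 270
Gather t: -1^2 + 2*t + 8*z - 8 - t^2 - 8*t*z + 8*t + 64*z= -t^2 + t*(10 - 8*z) + 72*z - 9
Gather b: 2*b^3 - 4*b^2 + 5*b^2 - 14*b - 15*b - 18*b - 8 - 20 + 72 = 2*b^3 + b^2 - 47*b + 44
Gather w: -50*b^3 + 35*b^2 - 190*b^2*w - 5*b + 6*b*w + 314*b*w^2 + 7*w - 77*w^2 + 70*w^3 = -50*b^3 + 35*b^2 - 5*b + 70*w^3 + w^2*(314*b - 77) + w*(-190*b^2 + 6*b + 7)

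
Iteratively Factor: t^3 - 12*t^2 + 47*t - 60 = (t - 5)*(t^2 - 7*t + 12) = (t - 5)*(t - 3)*(t - 4)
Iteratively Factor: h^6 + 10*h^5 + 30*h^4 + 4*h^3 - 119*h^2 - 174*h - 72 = (h + 4)*(h^5 + 6*h^4 + 6*h^3 - 20*h^2 - 39*h - 18) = (h + 1)*(h + 4)*(h^4 + 5*h^3 + h^2 - 21*h - 18) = (h + 1)*(h + 3)*(h + 4)*(h^3 + 2*h^2 - 5*h - 6) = (h - 2)*(h + 1)*(h + 3)*(h + 4)*(h^2 + 4*h + 3) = (h - 2)*(h + 1)^2*(h + 3)*(h + 4)*(h + 3)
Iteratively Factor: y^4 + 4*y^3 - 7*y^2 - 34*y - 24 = (y + 4)*(y^3 - 7*y - 6) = (y + 2)*(y + 4)*(y^2 - 2*y - 3) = (y + 1)*(y + 2)*(y + 4)*(y - 3)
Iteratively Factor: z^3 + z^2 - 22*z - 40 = (z - 5)*(z^2 + 6*z + 8) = (z - 5)*(z + 2)*(z + 4)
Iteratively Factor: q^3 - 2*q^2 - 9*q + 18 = (q - 3)*(q^2 + q - 6) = (q - 3)*(q - 2)*(q + 3)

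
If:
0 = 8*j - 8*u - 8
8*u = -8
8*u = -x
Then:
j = 0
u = -1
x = 8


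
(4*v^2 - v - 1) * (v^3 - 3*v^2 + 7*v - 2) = 4*v^5 - 13*v^4 + 30*v^3 - 12*v^2 - 5*v + 2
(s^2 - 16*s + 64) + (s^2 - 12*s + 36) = 2*s^2 - 28*s + 100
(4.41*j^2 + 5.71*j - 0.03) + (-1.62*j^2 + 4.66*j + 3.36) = 2.79*j^2 + 10.37*j + 3.33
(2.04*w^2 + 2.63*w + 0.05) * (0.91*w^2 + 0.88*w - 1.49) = 1.8564*w^4 + 4.1885*w^3 - 0.6797*w^2 - 3.8747*w - 0.0745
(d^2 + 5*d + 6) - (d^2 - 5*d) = 10*d + 6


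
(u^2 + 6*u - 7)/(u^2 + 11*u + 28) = (u - 1)/(u + 4)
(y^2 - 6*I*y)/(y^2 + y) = (y - 6*I)/(y + 1)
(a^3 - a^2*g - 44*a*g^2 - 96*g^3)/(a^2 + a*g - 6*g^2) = (a^2 - 4*a*g - 32*g^2)/(a - 2*g)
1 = 1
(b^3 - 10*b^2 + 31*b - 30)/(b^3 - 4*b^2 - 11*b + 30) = (b - 3)/(b + 3)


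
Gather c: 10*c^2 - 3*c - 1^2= 10*c^2 - 3*c - 1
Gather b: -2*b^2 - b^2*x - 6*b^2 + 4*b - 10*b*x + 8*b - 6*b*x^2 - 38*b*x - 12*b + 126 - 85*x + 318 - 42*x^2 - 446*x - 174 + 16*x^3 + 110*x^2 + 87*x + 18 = b^2*(-x - 8) + b*(-6*x^2 - 48*x) + 16*x^3 + 68*x^2 - 444*x + 288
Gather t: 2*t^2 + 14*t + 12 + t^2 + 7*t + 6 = 3*t^2 + 21*t + 18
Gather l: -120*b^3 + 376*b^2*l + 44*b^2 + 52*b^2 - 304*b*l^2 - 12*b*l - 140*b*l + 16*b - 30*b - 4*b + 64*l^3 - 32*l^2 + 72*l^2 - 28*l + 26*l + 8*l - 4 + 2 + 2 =-120*b^3 + 96*b^2 - 18*b + 64*l^3 + l^2*(40 - 304*b) + l*(376*b^2 - 152*b + 6)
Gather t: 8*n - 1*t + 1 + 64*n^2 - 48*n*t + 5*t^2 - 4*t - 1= 64*n^2 + 8*n + 5*t^2 + t*(-48*n - 5)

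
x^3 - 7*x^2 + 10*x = x*(x - 5)*(x - 2)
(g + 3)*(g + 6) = g^2 + 9*g + 18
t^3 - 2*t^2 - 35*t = t*(t - 7)*(t + 5)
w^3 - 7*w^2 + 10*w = w*(w - 5)*(w - 2)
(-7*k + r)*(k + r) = -7*k^2 - 6*k*r + r^2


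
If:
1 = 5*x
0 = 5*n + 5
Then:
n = -1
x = 1/5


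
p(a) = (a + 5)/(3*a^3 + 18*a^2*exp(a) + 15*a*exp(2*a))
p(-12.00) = 0.00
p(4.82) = 0.00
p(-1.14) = 3.00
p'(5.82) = -0.00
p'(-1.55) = -6.87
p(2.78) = 0.00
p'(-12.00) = 0.00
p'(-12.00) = 0.00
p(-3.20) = -0.02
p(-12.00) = 0.00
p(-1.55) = -1.13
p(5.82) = 0.00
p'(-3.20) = -0.03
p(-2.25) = -0.11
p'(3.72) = -0.00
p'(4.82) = -0.00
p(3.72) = 0.00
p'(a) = (a + 5)*(-18*a^2*exp(a) - 9*a^2 - 30*a*exp(2*a) - 36*a*exp(a) - 15*exp(2*a))/(3*a^3 + 18*a^2*exp(a) + 15*a*exp(2*a))^2 + 1/(3*a^3 + 18*a^2*exp(a) + 15*a*exp(2*a))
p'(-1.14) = -8.74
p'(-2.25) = -0.24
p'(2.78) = -0.00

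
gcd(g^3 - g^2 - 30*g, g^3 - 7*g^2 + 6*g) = g^2 - 6*g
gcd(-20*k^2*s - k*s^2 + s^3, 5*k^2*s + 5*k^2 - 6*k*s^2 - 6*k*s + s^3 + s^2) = -5*k + s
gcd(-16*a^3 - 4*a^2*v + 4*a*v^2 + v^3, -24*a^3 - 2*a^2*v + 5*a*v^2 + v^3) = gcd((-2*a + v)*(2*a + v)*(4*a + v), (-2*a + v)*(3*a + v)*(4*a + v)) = -8*a^2 + 2*a*v + v^2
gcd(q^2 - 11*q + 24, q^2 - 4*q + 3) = q - 3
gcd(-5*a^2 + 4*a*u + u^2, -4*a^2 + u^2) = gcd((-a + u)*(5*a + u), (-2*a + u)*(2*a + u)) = 1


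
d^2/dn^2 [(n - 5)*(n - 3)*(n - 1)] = 6*n - 18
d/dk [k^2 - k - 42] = 2*k - 1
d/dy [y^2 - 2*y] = 2*y - 2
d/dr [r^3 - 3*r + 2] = 3*r^2 - 3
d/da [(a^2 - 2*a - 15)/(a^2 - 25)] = 2/(a^2 + 10*a + 25)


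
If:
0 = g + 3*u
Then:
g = -3*u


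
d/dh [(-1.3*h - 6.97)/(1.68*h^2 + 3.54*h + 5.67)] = (2.184*h^2 + 23.4192*h + 17.3028)/(2.8224*h^4 + 11.8944*h^3 + 31.5828*h^2 + 40.1436*h + 32.1489)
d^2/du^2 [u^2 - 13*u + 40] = 2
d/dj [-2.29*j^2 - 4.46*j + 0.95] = -4.58*j - 4.46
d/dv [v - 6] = 1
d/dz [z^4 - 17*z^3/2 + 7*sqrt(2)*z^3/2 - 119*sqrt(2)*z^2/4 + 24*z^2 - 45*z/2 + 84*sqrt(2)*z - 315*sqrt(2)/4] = 4*z^3 - 51*z^2/2 + 21*sqrt(2)*z^2/2 - 119*sqrt(2)*z/2 + 48*z - 45/2 + 84*sqrt(2)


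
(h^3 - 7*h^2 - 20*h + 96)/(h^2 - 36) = (h^3 - 7*h^2 - 20*h + 96)/(h^2 - 36)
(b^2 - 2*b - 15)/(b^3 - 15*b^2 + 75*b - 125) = (b + 3)/(b^2 - 10*b + 25)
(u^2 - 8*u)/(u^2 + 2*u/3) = 3*(u - 8)/(3*u + 2)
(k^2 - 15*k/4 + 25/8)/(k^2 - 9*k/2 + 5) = (k - 5/4)/(k - 2)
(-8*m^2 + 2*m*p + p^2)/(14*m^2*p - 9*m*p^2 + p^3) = (4*m + p)/(p*(-7*m + p))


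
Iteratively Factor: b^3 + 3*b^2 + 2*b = (b)*(b^2 + 3*b + 2) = b*(b + 1)*(b + 2)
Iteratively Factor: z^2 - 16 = (z - 4)*(z + 4)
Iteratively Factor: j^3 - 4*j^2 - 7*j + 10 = (j - 5)*(j^2 + j - 2) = (j - 5)*(j + 2)*(j - 1)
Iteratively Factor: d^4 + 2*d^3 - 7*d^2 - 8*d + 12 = (d + 2)*(d^3 - 7*d + 6) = (d + 2)*(d + 3)*(d^2 - 3*d + 2) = (d - 2)*(d + 2)*(d + 3)*(d - 1)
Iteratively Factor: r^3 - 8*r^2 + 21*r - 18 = (r - 3)*(r^2 - 5*r + 6) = (r - 3)*(r - 2)*(r - 3)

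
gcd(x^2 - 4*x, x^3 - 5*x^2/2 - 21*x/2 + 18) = x - 4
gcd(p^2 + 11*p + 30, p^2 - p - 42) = p + 6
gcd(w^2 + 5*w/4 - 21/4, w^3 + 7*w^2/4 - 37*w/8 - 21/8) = w^2 + 5*w/4 - 21/4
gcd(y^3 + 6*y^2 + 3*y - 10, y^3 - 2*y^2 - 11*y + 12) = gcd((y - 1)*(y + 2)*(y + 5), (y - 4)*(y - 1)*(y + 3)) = y - 1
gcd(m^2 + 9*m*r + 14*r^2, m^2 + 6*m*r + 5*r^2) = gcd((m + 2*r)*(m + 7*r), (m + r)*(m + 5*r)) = 1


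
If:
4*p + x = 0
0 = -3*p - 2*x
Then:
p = 0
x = 0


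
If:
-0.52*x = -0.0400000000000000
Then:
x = 0.08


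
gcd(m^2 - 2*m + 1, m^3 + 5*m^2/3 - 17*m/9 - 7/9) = m - 1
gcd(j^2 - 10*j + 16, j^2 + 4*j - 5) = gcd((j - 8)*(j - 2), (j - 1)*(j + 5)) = 1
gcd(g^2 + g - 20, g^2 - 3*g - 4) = g - 4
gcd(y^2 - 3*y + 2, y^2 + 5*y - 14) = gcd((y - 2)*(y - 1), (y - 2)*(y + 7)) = y - 2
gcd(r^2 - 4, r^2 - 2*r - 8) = r + 2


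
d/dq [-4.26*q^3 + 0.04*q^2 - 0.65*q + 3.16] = -12.78*q^2 + 0.08*q - 0.65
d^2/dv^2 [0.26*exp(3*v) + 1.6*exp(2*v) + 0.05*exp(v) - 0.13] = (2.34*exp(2*v) + 6.4*exp(v) + 0.05)*exp(v)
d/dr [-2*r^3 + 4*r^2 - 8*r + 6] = -6*r^2 + 8*r - 8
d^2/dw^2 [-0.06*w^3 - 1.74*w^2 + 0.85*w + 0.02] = -0.36*w - 3.48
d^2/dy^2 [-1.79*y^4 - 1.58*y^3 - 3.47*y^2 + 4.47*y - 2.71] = -21.48*y^2 - 9.48*y - 6.94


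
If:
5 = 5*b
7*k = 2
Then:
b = 1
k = 2/7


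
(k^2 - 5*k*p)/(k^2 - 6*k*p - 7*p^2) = k*(-k + 5*p)/(-k^2 + 6*k*p + 7*p^2)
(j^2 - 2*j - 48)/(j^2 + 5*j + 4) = (j^2 - 2*j - 48)/(j^2 + 5*j + 4)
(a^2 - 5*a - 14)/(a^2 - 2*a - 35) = (a + 2)/(a + 5)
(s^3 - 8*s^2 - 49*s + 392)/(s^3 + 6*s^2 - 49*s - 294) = (s - 8)/(s + 6)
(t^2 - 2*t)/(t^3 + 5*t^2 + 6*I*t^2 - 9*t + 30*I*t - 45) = t*(t - 2)/(t^3 + t^2*(5 + 6*I) + 3*t*(-3 + 10*I) - 45)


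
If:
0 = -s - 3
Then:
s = -3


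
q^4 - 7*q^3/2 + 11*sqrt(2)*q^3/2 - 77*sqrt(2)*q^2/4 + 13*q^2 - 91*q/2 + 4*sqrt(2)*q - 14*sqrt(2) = (q - 7/2)*(q + sqrt(2)/2)*(q + sqrt(2))*(q + 4*sqrt(2))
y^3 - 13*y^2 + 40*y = y*(y - 8)*(y - 5)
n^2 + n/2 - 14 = (n - 7/2)*(n + 4)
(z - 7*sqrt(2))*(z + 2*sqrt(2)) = z^2 - 5*sqrt(2)*z - 28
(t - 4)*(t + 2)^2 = t^3 - 12*t - 16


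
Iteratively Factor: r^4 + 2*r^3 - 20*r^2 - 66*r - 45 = (r + 3)*(r^3 - r^2 - 17*r - 15) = (r - 5)*(r + 3)*(r^2 + 4*r + 3) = (r - 5)*(r + 3)^2*(r + 1)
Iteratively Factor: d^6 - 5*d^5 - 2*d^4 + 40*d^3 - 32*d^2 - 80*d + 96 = (d - 2)*(d^5 - 3*d^4 - 8*d^3 + 24*d^2 + 16*d - 48) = (d - 2)^2*(d^4 - d^3 - 10*d^2 + 4*d + 24) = (d - 2)^2*(d + 2)*(d^3 - 3*d^2 - 4*d + 12) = (d - 2)^3*(d + 2)*(d^2 - d - 6) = (d - 3)*(d - 2)^3*(d + 2)*(d + 2)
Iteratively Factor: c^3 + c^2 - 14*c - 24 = (c - 4)*(c^2 + 5*c + 6) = (c - 4)*(c + 3)*(c + 2)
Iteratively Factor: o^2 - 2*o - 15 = (o - 5)*(o + 3)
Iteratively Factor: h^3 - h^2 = (h - 1)*(h^2) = h*(h - 1)*(h)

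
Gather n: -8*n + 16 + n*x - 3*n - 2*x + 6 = n*(x - 11) - 2*x + 22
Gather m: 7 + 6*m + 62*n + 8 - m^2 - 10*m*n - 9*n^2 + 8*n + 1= -m^2 + m*(6 - 10*n) - 9*n^2 + 70*n + 16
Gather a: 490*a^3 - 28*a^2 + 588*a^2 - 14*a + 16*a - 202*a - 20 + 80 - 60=490*a^3 + 560*a^2 - 200*a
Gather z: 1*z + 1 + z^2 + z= z^2 + 2*z + 1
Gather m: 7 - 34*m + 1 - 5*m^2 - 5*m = -5*m^2 - 39*m + 8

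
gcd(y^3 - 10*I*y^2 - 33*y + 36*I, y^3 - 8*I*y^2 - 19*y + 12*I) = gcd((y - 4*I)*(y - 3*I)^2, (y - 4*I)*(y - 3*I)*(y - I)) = y^2 - 7*I*y - 12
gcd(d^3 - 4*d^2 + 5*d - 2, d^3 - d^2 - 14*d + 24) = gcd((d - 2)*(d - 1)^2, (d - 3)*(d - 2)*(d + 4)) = d - 2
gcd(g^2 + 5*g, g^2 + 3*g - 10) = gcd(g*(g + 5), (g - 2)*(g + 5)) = g + 5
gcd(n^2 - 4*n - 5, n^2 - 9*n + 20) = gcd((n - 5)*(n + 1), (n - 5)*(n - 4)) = n - 5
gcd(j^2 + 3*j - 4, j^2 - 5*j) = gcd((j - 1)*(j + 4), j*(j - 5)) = 1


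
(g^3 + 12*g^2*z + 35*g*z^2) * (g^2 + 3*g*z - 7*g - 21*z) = g^5 + 15*g^4*z - 7*g^4 + 71*g^3*z^2 - 105*g^3*z + 105*g^2*z^3 - 497*g^2*z^2 - 735*g*z^3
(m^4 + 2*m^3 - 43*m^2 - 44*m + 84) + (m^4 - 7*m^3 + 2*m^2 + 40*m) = 2*m^4 - 5*m^3 - 41*m^2 - 4*m + 84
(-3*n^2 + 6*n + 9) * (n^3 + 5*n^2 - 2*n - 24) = -3*n^5 - 9*n^4 + 45*n^3 + 105*n^2 - 162*n - 216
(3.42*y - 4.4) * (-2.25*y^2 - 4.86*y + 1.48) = -7.695*y^3 - 6.7212*y^2 + 26.4456*y - 6.512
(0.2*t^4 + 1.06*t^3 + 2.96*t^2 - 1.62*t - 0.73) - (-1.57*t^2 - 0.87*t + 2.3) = 0.2*t^4 + 1.06*t^3 + 4.53*t^2 - 0.75*t - 3.03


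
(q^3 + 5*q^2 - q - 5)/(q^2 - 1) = q + 5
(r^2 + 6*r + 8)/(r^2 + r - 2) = (r + 4)/(r - 1)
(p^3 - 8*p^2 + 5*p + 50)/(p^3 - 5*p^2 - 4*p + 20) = (p - 5)/(p - 2)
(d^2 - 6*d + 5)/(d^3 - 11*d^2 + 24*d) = (d^2 - 6*d + 5)/(d*(d^2 - 11*d + 24))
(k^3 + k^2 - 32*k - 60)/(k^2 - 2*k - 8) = (k^2 - k - 30)/(k - 4)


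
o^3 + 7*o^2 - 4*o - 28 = (o - 2)*(o + 2)*(o + 7)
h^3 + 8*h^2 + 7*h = h*(h + 1)*(h + 7)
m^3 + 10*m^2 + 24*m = m*(m + 4)*(m + 6)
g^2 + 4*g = g*(g + 4)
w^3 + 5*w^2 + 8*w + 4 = (w + 1)*(w + 2)^2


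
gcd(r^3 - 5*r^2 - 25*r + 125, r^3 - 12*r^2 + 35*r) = r - 5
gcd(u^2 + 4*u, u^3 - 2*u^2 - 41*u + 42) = 1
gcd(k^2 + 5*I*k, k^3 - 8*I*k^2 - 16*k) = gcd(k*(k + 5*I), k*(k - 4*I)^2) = k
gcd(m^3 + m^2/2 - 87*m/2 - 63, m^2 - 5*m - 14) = m - 7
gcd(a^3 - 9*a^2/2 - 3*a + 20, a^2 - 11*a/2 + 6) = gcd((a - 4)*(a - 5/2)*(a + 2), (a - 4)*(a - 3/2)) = a - 4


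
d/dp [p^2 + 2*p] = 2*p + 2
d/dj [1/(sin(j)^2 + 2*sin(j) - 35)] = -2*(sin(j) + 1)*cos(j)/(sin(j)^2 + 2*sin(j) - 35)^2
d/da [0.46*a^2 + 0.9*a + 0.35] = 0.92*a + 0.9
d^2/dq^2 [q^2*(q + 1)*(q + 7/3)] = 12*q^2 + 20*q + 14/3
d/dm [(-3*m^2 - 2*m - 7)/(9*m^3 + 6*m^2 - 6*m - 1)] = (27*m^4 + 36*m^3 + 219*m^2 + 90*m - 40)/(81*m^6 + 108*m^5 - 72*m^4 - 90*m^3 + 24*m^2 + 12*m + 1)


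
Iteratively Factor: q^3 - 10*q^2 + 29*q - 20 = (q - 4)*(q^2 - 6*q + 5) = (q - 4)*(q - 1)*(q - 5)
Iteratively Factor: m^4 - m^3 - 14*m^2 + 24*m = (m - 3)*(m^3 + 2*m^2 - 8*m) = (m - 3)*(m + 4)*(m^2 - 2*m) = m*(m - 3)*(m + 4)*(m - 2)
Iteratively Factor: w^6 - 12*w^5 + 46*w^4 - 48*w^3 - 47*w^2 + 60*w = (w - 4)*(w^5 - 8*w^4 + 14*w^3 + 8*w^2 - 15*w) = w*(w - 4)*(w^4 - 8*w^3 + 14*w^2 + 8*w - 15) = w*(w - 4)*(w - 1)*(w^3 - 7*w^2 + 7*w + 15) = w*(w - 4)*(w - 3)*(w - 1)*(w^2 - 4*w - 5) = w*(w - 5)*(w - 4)*(w - 3)*(w - 1)*(w + 1)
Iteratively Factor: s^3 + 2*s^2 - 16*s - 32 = (s + 2)*(s^2 - 16) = (s + 2)*(s + 4)*(s - 4)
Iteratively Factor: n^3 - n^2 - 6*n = (n)*(n^2 - n - 6) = n*(n - 3)*(n + 2)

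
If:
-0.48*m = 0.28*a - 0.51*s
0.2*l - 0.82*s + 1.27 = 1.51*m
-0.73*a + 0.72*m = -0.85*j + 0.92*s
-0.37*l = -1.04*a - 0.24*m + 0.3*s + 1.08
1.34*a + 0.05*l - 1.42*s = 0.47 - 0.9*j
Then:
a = 0.49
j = 0.77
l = -1.79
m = 0.30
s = 0.55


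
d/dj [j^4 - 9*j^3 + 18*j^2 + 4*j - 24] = 4*j^3 - 27*j^2 + 36*j + 4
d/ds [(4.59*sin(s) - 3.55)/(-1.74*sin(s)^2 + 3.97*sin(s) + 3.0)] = (7.9866*sin(s)^2 - 12.354*sin(s) + 27.8635)*cos(s)/(3.0276*sin(s)^4 - 13.8156*sin(s)^3 + 5.3209*sin(s)^2 + 23.82*sin(s) + 9.0)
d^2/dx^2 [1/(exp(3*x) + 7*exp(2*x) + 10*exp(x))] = (-(exp(2*x) + 7*exp(x) + 10)*(9*exp(2*x) + 28*exp(x) + 10) + 2*(3*exp(2*x) + 14*exp(x) + 10)^2)*exp(-x)/(exp(2*x) + 7*exp(x) + 10)^3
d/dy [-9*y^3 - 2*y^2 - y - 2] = -27*y^2 - 4*y - 1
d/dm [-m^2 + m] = 1 - 2*m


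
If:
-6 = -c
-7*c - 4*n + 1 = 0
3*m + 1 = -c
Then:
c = 6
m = -7/3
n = -41/4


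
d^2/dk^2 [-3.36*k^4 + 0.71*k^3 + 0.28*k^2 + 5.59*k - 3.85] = -40.32*k^2 + 4.26*k + 0.56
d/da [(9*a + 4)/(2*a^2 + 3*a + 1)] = (18*a^2 + 27*a - (4*a + 3)*(9*a + 4) + 9)/(2*a^2 + 3*a + 1)^2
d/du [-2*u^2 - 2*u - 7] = -4*u - 2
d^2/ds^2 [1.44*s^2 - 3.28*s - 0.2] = 2.88000000000000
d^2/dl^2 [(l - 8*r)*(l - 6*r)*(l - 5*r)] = 6*l - 38*r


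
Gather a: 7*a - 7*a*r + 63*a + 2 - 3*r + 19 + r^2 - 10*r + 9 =a*(70 - 7*r) + r^2 - 13*r + 30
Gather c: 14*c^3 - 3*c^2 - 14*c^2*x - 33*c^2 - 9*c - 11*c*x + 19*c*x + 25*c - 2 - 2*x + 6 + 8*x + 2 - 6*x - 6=14*c^3 + c^2*(-14*x - 36) + c*(8*x + 16)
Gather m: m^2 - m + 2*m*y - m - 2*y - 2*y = m^2 + m*(2*y - 2) - 4*y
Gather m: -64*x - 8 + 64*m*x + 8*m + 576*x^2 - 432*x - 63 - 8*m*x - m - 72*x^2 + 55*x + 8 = m*(56*x + 7) + 504*x^2 - 441*x - 63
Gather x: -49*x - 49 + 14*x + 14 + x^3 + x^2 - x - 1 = x^3 + x^2 - 36*x - 36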